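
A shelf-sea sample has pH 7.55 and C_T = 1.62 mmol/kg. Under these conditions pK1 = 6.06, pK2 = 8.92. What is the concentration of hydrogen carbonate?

α₁ = 1 / (1 + [H⁺]/K1 + K2/[H⁺]) = 1 / (1 + 10^-1.49 + 10^-1.37)
   = 1 / (1 + 0.032359 + 0.042658) = 1/1.0750 = 0.9302
[HCO3⁻] = α₁ × DIC = 0.9302 × 1.62 = 1.51 mmol/kg

[HCO3⁻] = 1.51 mmol/kg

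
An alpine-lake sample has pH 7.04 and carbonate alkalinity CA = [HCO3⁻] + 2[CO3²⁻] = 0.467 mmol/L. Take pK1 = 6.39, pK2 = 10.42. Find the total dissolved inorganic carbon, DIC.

CA = [HCO3⁻] + 2[CO3²⁻] = (α₁ + 2α₂)·DIC
At pH 7.04: [H⁺]/K1 = 10^-0.65 = 0.22387, K2/[H⁺] = 10^-3.38 = 0.00041687
α₁ = 1/(1 + 0.22387 + 0.00041687) = 1/1.2243 = 0.8168; α₂ = α₁·K2/[H⁺] = 0.0003405
α₁ + 2α₂ = 0.8175
DIC = CA / (α₁ + 2α₂) = 0.467 / 0.8175 = 0.571 mmol/L

DIC = 0.571 mmol/L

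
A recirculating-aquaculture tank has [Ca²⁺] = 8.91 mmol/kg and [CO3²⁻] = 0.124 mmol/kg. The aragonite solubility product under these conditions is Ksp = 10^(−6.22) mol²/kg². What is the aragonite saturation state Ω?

Ω = 1.83

Ksp = 10^(−6.22) = 6.026×10^-7
Ω = [Ca²⁺][CO3²⁻]/Ksp = (8.91×10^-3)(0.124×10^-3) / 6.026×10^-7 = 1.83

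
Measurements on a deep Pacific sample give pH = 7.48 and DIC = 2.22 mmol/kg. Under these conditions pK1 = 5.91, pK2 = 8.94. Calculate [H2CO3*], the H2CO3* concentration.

[CO2*] = 0.0563 mmol/kg

α₀ = 1 / (1 + K1/[H⁺] + K1K2/[H⁺]²) = 1 / (1 + 10^+1.57 + 10^+0.11)
   = 1 / (1 + 37.154 + 1.2882) = 1/39.442 = 0.02535
[CO2*] = α₀ × DIC = 0.02535 × 2.22 = 0.0563 mmol/kg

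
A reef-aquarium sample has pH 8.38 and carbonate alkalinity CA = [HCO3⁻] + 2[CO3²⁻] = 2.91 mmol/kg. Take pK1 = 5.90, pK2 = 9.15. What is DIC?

DIC = 2.55 mmol/kg

CA = [HCO3⁻] + 2[CO3²⁻] = (α₁ + 2α₂)·DIC
At pH 8.38: [H⁺]/K1 = 10^-2.48 = 0.0033113, K2/[H⁺] = 10^-0.77 = 0.16982
α₁ = 1/(1 + 0.0033113 + 0.16982) = 1/1.1731 = 0.8524; α₂ = α₁·K2/[H⁺] = 0.1448
α₁ + 2α₂ = 1.1419
DIC = CA / (α₁ + 2α₂) = 2.91 / 1.1419 = 2.55 mmol/kg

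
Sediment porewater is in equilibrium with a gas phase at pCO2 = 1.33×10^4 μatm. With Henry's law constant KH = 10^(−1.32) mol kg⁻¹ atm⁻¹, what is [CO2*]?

[CO2*] = 637 μmol/kg

KH = 10^(−1.32) = 4.786×10^-2 mol kg⁻¹ atm⁻¹
[CO2*] = KH · pCO2 = 4.786×10^-2 × 1.33×10^4×10^-6 atm = 6.37×10^-4 mol/kg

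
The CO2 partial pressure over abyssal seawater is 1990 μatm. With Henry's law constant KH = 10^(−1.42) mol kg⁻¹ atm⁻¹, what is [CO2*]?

KH = 10^(−1.42) = 3.802×10^-2 mol kg⁻¹ atm⁻¹
[CO2*] = KH · pCO2 = 3.802×10^-2 × 1990×10^-6 atm = 7.57×10^-5 mol/kg

[CO2*] = 75.7 μmol/kg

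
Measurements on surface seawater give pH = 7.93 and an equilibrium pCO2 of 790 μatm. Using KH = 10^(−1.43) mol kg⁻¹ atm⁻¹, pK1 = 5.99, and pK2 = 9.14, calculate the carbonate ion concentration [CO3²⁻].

[CO2*] = KH · pCO2 = 10^(−1.43) × 790×10^-6 = 2.935×10^-5 mol/kg
α₀ = 1/(1 + K1/[H⁺] + K1K2/[H⁺]²) = 1/(1 + 10^+1.94 + 10^+0.73) = 0.01070
DIC = [CO2*]/α₀ = 2.935×10^-5 / 0.01070 = 2.743 mmol/kg
[CO3²⁻] = α₂·DIC; α₂ = 0.05746, so [CO3²⁻] = 0.05746 × 2.743 = 0.158 mmol/kg

[CO3²⁻] = 0.158 mmol/kg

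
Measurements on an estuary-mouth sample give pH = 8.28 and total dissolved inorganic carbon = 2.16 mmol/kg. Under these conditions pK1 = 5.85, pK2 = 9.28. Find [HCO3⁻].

[HCO3⁻] = 1.96 mmol/kg

α₁ = 1 / (1 + [H⁺]/K1 + K2/[H⁺]) = 1 / (1 + 10^-2.43 + 10^-1.00)
   = 1 / (1 + 0.0037154 + 0.10000) = 1/1.1037 = 0.9060
[HCO3⁻] = α₁ × DIC = 0.9060 × 2.16 = 1.96 mmol/kg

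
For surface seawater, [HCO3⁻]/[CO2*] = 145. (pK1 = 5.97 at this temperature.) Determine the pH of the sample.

From K1 = [H⁺][HCO3⁻]/[CO2*]:  pH = pK1 + log₁₀([HCO3⁻]/[CO2*])
log₁₀(145) = +2.161
pH = 5.97 + (+2.161) = 8.13

pH = 8.13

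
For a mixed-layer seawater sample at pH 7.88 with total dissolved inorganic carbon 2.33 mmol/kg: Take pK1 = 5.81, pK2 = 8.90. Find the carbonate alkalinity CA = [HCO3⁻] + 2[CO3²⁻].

CA = [HCO3⁻] + 2[CO3²⁻] = (α₁ + 2α₂)·DIC
At pH 7.88: [H⁺]/K1 = 10^-2.07 = 0.0085114, K2/[H⁺] = 10^-1.02 = 0.095499
α₁ = 1/(1 + 0.0085114 + 0.095499) = 1/1.1040 = 0.9058; α₂ = α₁·K2/[H⁺] = 0.08650
α₁ + 2α₂ = 1.0788
CA = 1.0788 × 2.33 = 2.51 mmol/kg

CA = 2.51 mmol/kg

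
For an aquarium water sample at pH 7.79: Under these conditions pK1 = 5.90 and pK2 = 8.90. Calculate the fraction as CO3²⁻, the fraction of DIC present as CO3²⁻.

α₂ = 0.0712

α₂ = 1 / (1 + [H⁺]/K2 + [H⁺]²/(K1K2)) = 1 / (1 + 10^+1.11 + 10^-0.78)
   = 1 / (1 + 12.882 + 0.16596) = 1/14.048 = 0.07118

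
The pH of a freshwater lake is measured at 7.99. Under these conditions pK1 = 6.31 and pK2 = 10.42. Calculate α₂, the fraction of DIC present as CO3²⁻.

α₂ = 0.00363

α₂ = 1 / (1 + [H⁺]/K2 + [H⁺]²/(K1K2)) = 1 / (1 + 10^+2.43 + 10^+0.75)
   = 1 / (1 + 269.15 + 5.6234) = 1/275.78 = 0.003626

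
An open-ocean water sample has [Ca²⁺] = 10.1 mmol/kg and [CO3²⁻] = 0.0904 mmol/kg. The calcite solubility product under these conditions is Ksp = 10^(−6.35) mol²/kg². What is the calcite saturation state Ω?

Ksp = 10^(−6.35) = 4.467×10^-7
Ω = [Ca²⁺][CO3²⁻]/Ksp = (10.1×10^-3)(0.0904×10^-3) / 4.467×10^-7 = 2.04

Ω = 2.04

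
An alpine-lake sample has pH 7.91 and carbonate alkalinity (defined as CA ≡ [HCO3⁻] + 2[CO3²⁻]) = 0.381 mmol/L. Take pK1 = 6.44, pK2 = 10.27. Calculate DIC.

CA = [HCO3⁻] + 2[CO3²⁻] = (α₁ + 2α₂)·DIC
At pH 7.91: [H⁺]/K1 = 10^-1.47 = 0.033884, K2/[H⁺] = 10^-2.36 = 0.0043652
α₁ = 1/(1 + 0.033884 + 0.0043652) = 1/1.0382 = 0.9632; α₂ = α₁·K2/[H⁺] = 0.004204
α₁ + 2α₂ = 0.9716
DIC = CA / (α₁ + 2α₂) = 0.381 / 0.9716 = 0.392 mmol/L

DIC = 0.392 mmol/L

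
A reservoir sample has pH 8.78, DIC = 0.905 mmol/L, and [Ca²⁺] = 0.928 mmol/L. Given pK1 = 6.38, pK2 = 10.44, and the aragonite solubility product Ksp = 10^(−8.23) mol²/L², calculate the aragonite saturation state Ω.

α₂ = 1 / (1 + [H⁺]/K2 + [H⁺]²/(K1K2)) = 1 / (1 + 10^+1.66 + 10^-0.74)
   = 1 / (1 + 45.709 + 0.18197) = 1/46.891 = 0.02133
[CO3²⁻] = α₂ × DIC = 0.02133 × 0.905 = 0.01930 mmol/L = 19.30 μmol/L
Ksp = 10^(−8.23) = 5.888×10^-9
Ω = [Ca²⁺][CO3²⁻]/Ksp = (0.928×10^-3)(1.930×10^-5) / 5.888×10^-9 = 3.04

Ω = 3.04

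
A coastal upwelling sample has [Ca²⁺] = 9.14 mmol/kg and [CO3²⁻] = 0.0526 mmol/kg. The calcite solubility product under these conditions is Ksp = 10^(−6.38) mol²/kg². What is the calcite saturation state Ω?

Ω = 1.15

Ksp = 10^(−6.38) = 4.169×10^-7
Ω = [Ca²⁺][CO3²⁻]/Ksp = (9.14×10^-3)(0.0526×10^-3) / 4.169×10^-7 = 1.15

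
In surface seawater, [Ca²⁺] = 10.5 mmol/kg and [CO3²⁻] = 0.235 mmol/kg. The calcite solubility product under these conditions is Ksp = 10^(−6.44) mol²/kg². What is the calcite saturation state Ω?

Ω = 6.80

Ksp = 10^(−6.44) = 3.631×10^-7
Ω = [Ca²⁺][CO3²⁻]/Ksp = (10.5×10^-3)(0.235×10^-3) / 3.631×10^-7 = 6.80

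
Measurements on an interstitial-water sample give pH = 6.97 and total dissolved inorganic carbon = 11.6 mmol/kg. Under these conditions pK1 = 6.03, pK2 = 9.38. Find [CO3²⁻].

[CO3²⁻] = 0.0403 mmol/kg

α₂ = 1 / (1 + [H⁺]/K2 + [H⁺]²/(K1K2)) = 1 / (1 + 10^+2.41 + 10^+1.47)
   = 1 / (1 + 257.04 + 29.512) = 1/287.55 = 0.003478
[CO3²⁻] = α₂ × DIC = 0.003478 × 11.6 = 0.0403 mmol/kg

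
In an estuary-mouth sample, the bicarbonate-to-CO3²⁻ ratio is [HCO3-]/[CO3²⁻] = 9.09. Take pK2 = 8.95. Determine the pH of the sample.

pH = 7.99

From K2 = [H⁺][CO3²⁻]/[HCO3-]:  pH = pK2 − log₁₀([HCO3-]/[CO3²⁻])
log₁₀(9.09) = +0.959
pH = 8.95 − (+0.959) = 7.99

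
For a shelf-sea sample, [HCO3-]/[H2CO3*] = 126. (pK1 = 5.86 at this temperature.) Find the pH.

From K1 = [H⁺][HCO3-]/[H2CO3*]:  pH = pK1 + log₁₀([HCO3-]/[H2CO3*])
log₁₀(126) = +2.100
pH = 5.86 + (+2.100) = 7.96

pH = 7.96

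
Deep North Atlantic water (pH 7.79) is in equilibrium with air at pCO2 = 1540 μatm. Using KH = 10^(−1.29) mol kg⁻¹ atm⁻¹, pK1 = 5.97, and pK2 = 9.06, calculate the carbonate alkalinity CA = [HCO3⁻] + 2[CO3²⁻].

[CO2*] = KH · pCO2 = 10^(−1.29) × 1540×10^-6 = 7.898×10^-5 mol/kg
α₀ = 1/(1 + K1/[H⁺] + K1K2/[H⁺]²) = 1/(1 + 10^+1.82 + 10^+0.55) = 0.01416
DIC = [CO2*]/α₀ = 7.898×10^-5 / 0.01416 = 5.577 mmol/kg
CA = (α₁ + 2α₂)·DIC = (0.9356 + 2×0.05024) × 5.577 = 5.78 mmol/kg

CA = 5.78 mmol/kg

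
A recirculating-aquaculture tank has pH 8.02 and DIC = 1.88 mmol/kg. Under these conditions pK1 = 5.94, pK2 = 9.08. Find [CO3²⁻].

α₂ = 1 / (1 + [H⁺]/K2 + [H⁺]²/(K1K2)) = 1 / (1 + 10^+1.06 + 10^-1.02)
   = 1 / (1 + 11.482 + 0.095499) = 1/12.577 = 0.07951
[CO3²⁻] = α₂ × DIC = 0.07951 × 1.88 = 0.149 mmol/kg

[CO3²⁻] = 0.149 mmol/kg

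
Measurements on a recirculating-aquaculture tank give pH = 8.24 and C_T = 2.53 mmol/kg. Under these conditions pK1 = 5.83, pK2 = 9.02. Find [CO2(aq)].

α₀ = 1 / (1 + K1/[H⁺] + K1K2/[H⁺]²) = 1 / (1 + 10^+2.41 + 10^+1.63)
   = 1 / (1 + 257.04 + 42.658) = 1/300.70 = 0.003326
[CO2*] = α₀ × DIC = 0.003326 × 2.53 = 0.00841 mmol/kg = 8.41 μmol/kg

[CO2*] = 8.41 μmol/kg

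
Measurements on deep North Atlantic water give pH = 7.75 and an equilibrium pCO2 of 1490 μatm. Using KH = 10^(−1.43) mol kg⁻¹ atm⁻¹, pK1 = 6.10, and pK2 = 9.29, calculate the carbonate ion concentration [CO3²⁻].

[CO3²⁻] = 0.0713 mmol/kg

[CO2*] = KH · pCO2 = 10^(−1.43) × 1490×10^-6 = 5.536×10^-5 mol/kg
α₀ = 1/(1 + K1/[H⁺] + K1K2/[H⁺]²) = 1/(1 + 10^+1.65 + 10^+0.11) = 0.02130
DIC = [CO2*]/α₀ = 5.536×10^-5 / 0.02130 = 2.599 mmol/kg
[CO3²⁻] = α₂·DIC; α₂ = 0.02743, so [CO3²⁻] = 0.02743 × 2.599 = 0.0713 mmol/kg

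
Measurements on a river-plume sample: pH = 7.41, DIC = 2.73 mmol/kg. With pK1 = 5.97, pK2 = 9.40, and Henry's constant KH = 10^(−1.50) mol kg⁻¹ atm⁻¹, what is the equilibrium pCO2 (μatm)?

α₀ = 1 / (1 + K1/[H⁺] + K1K2/[H⁺]²) = 1 / (1 + 10^+1.44 + 10^-0.55)
   = 1 / (1 + 27.542 + 0.28184) = 1/28.824 = 0.03469
[CO2*] = α₀ × DIC = 0.03469 × 2.73 = 0.09471 mmol/kg
pCO2 = [CO2*]/KH = 9.471×10^-5 / 3.162×10^-2 = 3000 μatm

pCO2 = 3000 μatm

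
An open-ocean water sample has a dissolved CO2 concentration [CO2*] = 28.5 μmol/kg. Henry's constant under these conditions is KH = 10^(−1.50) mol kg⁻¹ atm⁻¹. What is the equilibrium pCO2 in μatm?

KH = 10^(−1.50) = 3.162×10^-2 mol kg⁻¹ atm⁻¹
pCO2 = [CO2*]/KH = 28.5×10^-6 / 3.162×10^-2 = 9.01×10^-4 atm = 901 μatm

pCO2 = 901 μatm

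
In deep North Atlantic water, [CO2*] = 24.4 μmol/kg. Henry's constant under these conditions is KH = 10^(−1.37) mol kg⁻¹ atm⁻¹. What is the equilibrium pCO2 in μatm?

KH = 10^(−1.37) = 4.266×10^-2 mol kg⁻¹ atm⁻¹
pCO2 = [CO2*]/KH = 24.4×10^-6 / 4.266×10^-2 = 5.72×10^-4 atm = 572 μatm

pCO2 = 572 μatm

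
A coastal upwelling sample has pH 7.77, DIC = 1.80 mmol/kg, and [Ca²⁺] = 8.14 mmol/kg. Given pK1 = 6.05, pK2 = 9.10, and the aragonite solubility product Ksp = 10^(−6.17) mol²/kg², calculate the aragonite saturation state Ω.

Ω = 0.951

α₂ = 1 / (1 + [H⁺]/K2 + [H⁺]²/(K1K2)) = 1 / (1 + 10^+1.33 + 10^-0.39)
   = 1 / (1 + 21.380 + 0.40738) = 1/22.787 = 0.04388
[CO3²⁻] = α₂ × DIC = 0.04388 × 1.80 = 0.07899 mmol/kg
Ksp = 10^(−6.17) = 6.761×10^-7
Ω = [Ca²⁺][CO3²⁻]/Ksp = (8.14×10^-3)(7.899×10^-5) / 6.761×10^-7 = 0.951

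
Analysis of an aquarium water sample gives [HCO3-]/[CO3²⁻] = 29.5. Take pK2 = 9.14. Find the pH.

From K2 = [H⁺][CO3²⁻]/[HCO3-]:  pH = pK2 − log₁₀([HCO3-]/[CO3²⁻])
log₁₀(29.5) = +1.470
pH = 9.14 − (+1.470) = 7.67

pH = 7.67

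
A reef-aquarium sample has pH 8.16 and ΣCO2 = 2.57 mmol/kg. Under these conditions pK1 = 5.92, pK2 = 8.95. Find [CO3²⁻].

α₂ = 1 / (1 + [H⁺]/K2 + [H⁺]²/(K1K2)) = 1 / (1 + 10^+0.79 + 10^-1.45)
   = 1 / (1 + 6.1660 + 0.035481) = 1/7.2014 = 0.1389
[CO3²⁻] = α₂ × DIC = 0.1389 × 2.57 = 0.357 mmol/kg

[CO3²⁻] = 0.357 mmol/kg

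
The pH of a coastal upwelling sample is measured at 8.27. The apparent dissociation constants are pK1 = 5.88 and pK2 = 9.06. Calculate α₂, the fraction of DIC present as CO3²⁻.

α₂ = 0.139

α₂ = 1 / (1 + [H⁺]/K2 + [H⁺]²/(K1K2)) = 1 / (1 + 10^+0.79 + 10^-1.60)
   = 1 / (1 + 6.1660 + 0.025119) = 1/7.1911 = 0.1391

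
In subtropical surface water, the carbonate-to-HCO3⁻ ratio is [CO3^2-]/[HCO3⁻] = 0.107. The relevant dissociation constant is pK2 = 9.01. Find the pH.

pH = 8.04

From K2 = [H⁺][CO3^2-]/[HCO3⁻]:  pH = pK2 + log₁₀([CO3^2-]/[HCO3⁻])
log₁₀(0.107) = -0.971
pH = 9.01 + (-0.971) = 8.04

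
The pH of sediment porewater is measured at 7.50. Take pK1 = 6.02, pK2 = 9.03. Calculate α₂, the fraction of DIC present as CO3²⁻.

α₂ = 1 / (1 + [H⁺]/K2 + [H⁺]²/(K1K2)) = 1 / (1 + 10^+1.53 + 10^+0.05)
   = 1 / (1 + 33.884 + 1.1220) = 1/36.006 = 0.02777

α₂ = 0.0278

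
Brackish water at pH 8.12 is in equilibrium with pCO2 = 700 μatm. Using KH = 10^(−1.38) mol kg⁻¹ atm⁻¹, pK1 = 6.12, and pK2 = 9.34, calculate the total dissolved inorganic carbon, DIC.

DIC = 3.12 mmol/kg

[CO2*] = KH · pCO2 = 10^(−1.38) × 700×10^-6 = 2.918×10^-5 mol/kg
α₀ = 1/(1 + K1/[H⁺] + K1K2/[H⁺]²) = 1/(1 + 10^+2.00 + 10^+0.78) = 0.009344
DIC = [CO2*]/α₀ = 2.918×10^-5 / 0.009344 = 3.12 mmol/kg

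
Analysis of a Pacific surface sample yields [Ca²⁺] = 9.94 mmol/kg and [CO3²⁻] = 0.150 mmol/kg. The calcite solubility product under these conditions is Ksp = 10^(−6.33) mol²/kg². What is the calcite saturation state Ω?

Ksp = 10^(−6.33) = 4.677×10^-7
Ω = [Ca²⁺][CO3²⁻]/Ksp = (9.94×10^-3)(0.150×10^-3) / 4.677×10^-7 = 3.19

Ω = 3.19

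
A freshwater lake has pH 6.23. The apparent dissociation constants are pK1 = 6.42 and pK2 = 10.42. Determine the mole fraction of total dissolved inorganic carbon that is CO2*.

α₀ = 1 / (1 + K1/[H⁺] + K1K2/[H⁺]²) = 1 / (1 + 10^-0.19 + 10^-4.38)
   = 1 / (1 + 0.64565 + 4.1687×10^-5) = 1/1.6457 = 0.6076

α₀ = 0.608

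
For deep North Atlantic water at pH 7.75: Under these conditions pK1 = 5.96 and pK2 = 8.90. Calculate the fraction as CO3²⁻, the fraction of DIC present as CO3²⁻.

α₂ = 0.0651

α₂ = 1 / (1 + [H⁺]/K2 + [H⁺]²/(K1K2)) = 1 / (1 + 10^+1.15 + 10^-0.64)
   = 1 / (1 + 14.125 + 0.22909) = 1/15.354 = 0.06513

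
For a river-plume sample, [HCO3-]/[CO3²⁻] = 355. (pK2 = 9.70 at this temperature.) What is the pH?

From K2 = [H⁺][CO3²⁻]/[HCO3-]:  pH = pK2 − log₁₀([HCO3-]/[CO3²⁻])
log₁₀(355) = +2.550
pH = 9.70 − (+2.550) = 7.15

pH = 7.15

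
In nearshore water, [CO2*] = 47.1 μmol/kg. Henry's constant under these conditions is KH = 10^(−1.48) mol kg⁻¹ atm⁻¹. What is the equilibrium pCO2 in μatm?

KH = 10^(−1.48) = 3.311×10^-2 mol kg⁻¹ atm⁻¹
pCO2 = [CO2*]/KH = 47.1×10^-6 / 3.311×10^-2 = 1.42×10^-3 atm = 1420 μatm

pCO2 = 1420 μatm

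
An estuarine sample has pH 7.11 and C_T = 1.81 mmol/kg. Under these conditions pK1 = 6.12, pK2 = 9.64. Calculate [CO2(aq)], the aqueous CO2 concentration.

[CO2*] = 0.168 mmol/kg

α₀ = 1 / (1 + K1/[H⁺] + K1K2/[H⁺]²) = 1 / (1 + 10^+0.99 + 10^-1.54)
   = 1 / (1 + 9.7724 + 0.028840) = 1/10.801 = 0.09258
[CO2*] = α₀ × DIC = 0.09258 × 1.81 = 0.168 mmol/kg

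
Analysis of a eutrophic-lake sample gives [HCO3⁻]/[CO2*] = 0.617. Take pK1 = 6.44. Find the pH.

From K1 = [H⁺][HCO3⁻]/[CO2*]:  pH = pK1 + log₁₀([HCO3⁻]/[CO2*])
log₁₀(0.617) = -0.210
pH = 6.44 + (-0.210) = 6.23

pH = 6.23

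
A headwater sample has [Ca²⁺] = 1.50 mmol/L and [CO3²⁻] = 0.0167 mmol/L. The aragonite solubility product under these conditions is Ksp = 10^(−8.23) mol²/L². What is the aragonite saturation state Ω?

Ksp = 10^(−8.23) = 5.888×10^-9
Ω = [Ca²⁺][CO3²⁻]/Ksp = (1.50×10^-3)(0.0167×10^-3) / 5.888×10^-9 = 4.25

Ω = 4.25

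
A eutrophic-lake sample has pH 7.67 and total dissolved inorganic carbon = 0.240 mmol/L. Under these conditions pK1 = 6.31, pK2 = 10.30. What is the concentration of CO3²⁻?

α₂ = 1 / (1 + [H⁺]/K2 + [H⁺]²/(K1K2)) = 1 / (1 + 10^+2.63 + 10^+1.27)
   = 1 / (1 + 426.58 + 18.621) = 1/446.20 = 0.002241
[CO3²⁻] = α₂ × DIC = 0.002241 × 0.240 = 0.000538 mmol/L = 0.538 μmol/L

[CO3²⁻] = 0.538 μmol/L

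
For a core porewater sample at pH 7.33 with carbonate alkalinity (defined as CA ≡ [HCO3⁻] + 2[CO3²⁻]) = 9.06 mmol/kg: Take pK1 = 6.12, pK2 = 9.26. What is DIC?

DIC = 9.50 mmol/kg

CA = [HCO3⁻] + 2[CO3²⁻] = (α₁ + 2α₂)·DIC
At pH 7.33: [H⁺]/K1 = 10^-1.21 = 0.061660, K2/[H⁺] = 10^-1.93 = 0.011749
α₁ = 1/(1 + 0.061660 + 0.011749) = 1/1.0734 = 0.9316; α₂ = α₁·K2/[H⁺] = 0.01095
α₁ + 2α₂ = 0.9535
DIC = CA / (α₁ + 2α₂) = 9.06 / 0.9535 = 9.50 mmol/kg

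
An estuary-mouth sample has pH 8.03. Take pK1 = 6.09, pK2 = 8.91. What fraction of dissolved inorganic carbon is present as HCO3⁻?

α₁ = 0.875

α₁ = 1 / (1 + [H⁺]/K1 + K2/[H⁺]) = 1 / (1 + 10^-1.94 + 10^-0.88)
   = 1 / (1 + 0.011482 + 0.13183) = 1/1.1433 = 0.8747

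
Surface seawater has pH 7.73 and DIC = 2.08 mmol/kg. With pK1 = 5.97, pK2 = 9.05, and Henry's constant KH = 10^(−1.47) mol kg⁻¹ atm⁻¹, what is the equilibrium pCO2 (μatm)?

pCO2 = 1000 μatm

α₀ = 1 / (1 + K1/[H⁺] + K1K2/[H⁺]²) = 1 / (1 + 10^+1.76 + 10^+0.44)
   = 1 / (1 + 57.544 + 2.7542) = 1/61.298 = 0.01631
[CO2*] = α₀ × DIC = 0.01631 × 2.08 = 0.03393 mmol/kg
pCO2 = [CO2*]/KH = 3.393×10^-5 / 3.388×10^-2 = 1000 μatm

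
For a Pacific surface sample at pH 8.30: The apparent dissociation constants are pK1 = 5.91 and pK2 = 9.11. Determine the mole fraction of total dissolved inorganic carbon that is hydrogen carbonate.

α₁ = 1 / (1 + [H⁺]/K1 + K2/[H⁺]) = 1 / (1 + 10^-2.39 + 10^-0.81)
   = 1 / (1 + 0.0040738 + 0.15488) = 1/1.1590 = 0.8628

α₁ = 0.863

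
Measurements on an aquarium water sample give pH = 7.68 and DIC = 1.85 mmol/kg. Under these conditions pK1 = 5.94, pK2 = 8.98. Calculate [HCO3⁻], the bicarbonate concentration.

α₁ = 1 / (1 + [H⁺]/K1 + K2/[H⁺]) = 1 / (1 + 10^-1.74 + 10^-1.30)
   = 1 / (1 + 0.018197 + 0.050119) = 1/1.0683 = 0.9361
[HCO3⁻] = α₁ × DIC = 0.9361 × 1.85 = 1.73 mmol/kg

[HCO3⁻] = 1.73 mmol/kg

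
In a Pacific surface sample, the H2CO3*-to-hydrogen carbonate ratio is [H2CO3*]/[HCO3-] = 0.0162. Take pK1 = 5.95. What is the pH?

pH = 7.74

From K1 = [H⁺][HCO3-]/[H2CO3*]:  pH = pK1 − log₁₀([H2CO3*]/[HCO3-])
log₁₀(0.0162) = -1.790
pH = 5.95 − (-1.790) = 7.74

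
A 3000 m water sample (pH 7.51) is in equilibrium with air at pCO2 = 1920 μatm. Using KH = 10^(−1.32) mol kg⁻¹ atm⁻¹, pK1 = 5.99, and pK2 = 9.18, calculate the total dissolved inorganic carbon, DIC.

[CO2*] = KH · pCO2 = 10^(−1.32) × 1920×10^-6 = 9.190×10^-5 mol/kg
α₀ = 1/(1 + K1/[H⁺] + K1K2/[H⁺]²) = 1/(1 + 10^+1.52 + 10^-0.15) = 0.02872
DIC = [CO2*]/α₀ = 9.190×10^-5 / 0.02872 = 3.20 mmol/kg

DIC = 3.20 mmol/kg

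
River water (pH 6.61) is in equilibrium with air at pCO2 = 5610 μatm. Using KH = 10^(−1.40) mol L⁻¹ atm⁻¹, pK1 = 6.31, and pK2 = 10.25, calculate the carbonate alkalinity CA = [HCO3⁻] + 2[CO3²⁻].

[CO2*] = KH · pCO2 = 10^(−1.40) × 5610×10^-6 = 2.233×10^-4 mol/L
α₀ = 1/(1 + K1/[H⁺] + K1K2/[H⁺]²) = 1/(1 + 10^+0.30 + 10^-3.34) = 0.3338
DIC = [CO2*]/α₀ = 2.233×10^-4 / 0.3338 = 0.6691 mmol/L
CA = (α₁ + 2α₂)·DIC = (0.6660 + 2×0.0001526) × 0.6691 = 0.446 mmol/L

CA = 0.446 mmol/L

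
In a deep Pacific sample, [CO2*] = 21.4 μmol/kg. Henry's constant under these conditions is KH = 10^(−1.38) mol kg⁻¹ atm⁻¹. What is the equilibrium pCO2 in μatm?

KH = 10^(−1.38) = 4.169×10^-2 mol kg⁻¹ atm⁻¹
pCO2 = [CO2*]/KH = 21.4×10^-6 / 4.169×10^-2 = 5.13×10^-4 atm = 513 μatm

pCO2 = 513 μatm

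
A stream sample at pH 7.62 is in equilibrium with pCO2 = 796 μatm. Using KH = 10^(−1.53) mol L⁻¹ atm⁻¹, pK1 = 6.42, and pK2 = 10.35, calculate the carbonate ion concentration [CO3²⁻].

[CO3²⁻] = 0.693 μmol/L

[CO2*] = KH · pCO2 = 10^(−1.53) × 796×10^-6 = 2.349×10^-5 mol/L
α₀ = 1/(1 + K1/[H⁺] + K1K2/[H⁺]²) = 1/(1 + 10^+1.20 + 10^-1.53) = 0.05925
DIC = [CO2*]/α₀ = 2.349×10^-5 / 0.05925 = 0.3965 mmol/L
[CO3²⁻] = α₂·DIC; α₂ = 0.001749, so [CO3²⁻] = 0.001749 × 0.3965 = 0.000693 mmol/L = 0.693 μmol/L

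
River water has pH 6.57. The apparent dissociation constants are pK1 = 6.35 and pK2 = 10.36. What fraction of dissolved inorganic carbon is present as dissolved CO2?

α₀ = 0.376

α₀ = 1 / (1 + K1/[H⁺] + K1K2/[H⁺]²) = 1 / (1 + 10^+0.22 + 10^-3.57)
   = 1 / (1 + 1.6596 + 0.00026915) = 1/2.6599 = 0.3760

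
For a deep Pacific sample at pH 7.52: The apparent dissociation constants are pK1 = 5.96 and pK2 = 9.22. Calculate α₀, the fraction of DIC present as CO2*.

α₀ = 1 / (1 + K1/[H⁺] + K1K2/[H⁺]²) = 1 / (1 + 10^+1.56 + 10^-0.14)
   = 1 / (1 + 36.308 + 0.72444) = 1/38.032 = 0.02629

α₀ = 0.0263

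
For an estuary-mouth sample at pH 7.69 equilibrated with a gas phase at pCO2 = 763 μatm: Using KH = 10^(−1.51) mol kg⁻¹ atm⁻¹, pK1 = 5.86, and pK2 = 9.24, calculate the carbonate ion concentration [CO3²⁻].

[CO2*] = KH · pCO2 = 10^(−1.51) × 763×10^-6 = 2.358×10^-5 mol/kg
α₀ = 1/(1 + K1/[H⁺] + K1K2/[H⁺]²) = 1/(1 + 10^+1.83 + 10^+0.28) = 0.01418
DIC = [CO2*]/α₀ = 2.358×10^-5 / 0.01418 = 1.663 mmol/kg
[CO3²⁻] = α₂·DIC; α₂ = 0.02702, so [CO3²⁻] = 0.02702 × 1.663 = 0.0449 mmol/kg

[CO3²⁻] = 0.0449 mmol/kg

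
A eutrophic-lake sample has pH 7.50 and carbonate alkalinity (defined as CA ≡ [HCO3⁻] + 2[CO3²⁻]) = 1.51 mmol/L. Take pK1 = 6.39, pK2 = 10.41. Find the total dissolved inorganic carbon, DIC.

CA = [HCO3⁻] + 2[CO3²⁻] = (α₁ + 2α₂)·DIC
At pH 7.50: [H⁺]/K1 = 10^-1.11 = 0.077625, K2/[H⁺] = 10^-2.91 = 0.0012303
α₁ = 1/(1 + 0.077625 + 0.0012303) = 1/1.0789 = 0.9269; α₂ = α₁·K2/[H⁺] = 0.001140
α₁ + 2α₂ = 0.9292
DIC = CA / (α₁ + 2α₂) = 1.51 / 0.9292 = 1.63 mmol/L

DIC = 1.63 mmol/L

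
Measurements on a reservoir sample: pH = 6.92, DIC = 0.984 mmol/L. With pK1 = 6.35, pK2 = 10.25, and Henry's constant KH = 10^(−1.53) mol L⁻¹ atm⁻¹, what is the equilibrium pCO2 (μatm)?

pCO2 = 7070 μatm

α₀ = 1 / (1 + K1/[H⁺] + K1K2/[H⁺]²) = 1 / (1 + 10^+0.57 + 10^-2.76)
   = 1 / (1 + 3.7154 + 0.0017378) = 1/4.7171 = 0.2120
[CO2*] = α₀ × DIC = 0.2120 × 0.984 = 0.2086 mmol/L
pCO2 = [CO2*]/KH = 2.086×10^-4 / 2.951×10^-2 = 7070 μatm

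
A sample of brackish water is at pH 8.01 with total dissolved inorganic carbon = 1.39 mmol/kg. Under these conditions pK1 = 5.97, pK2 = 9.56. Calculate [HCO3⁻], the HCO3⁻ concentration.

α₁ = 1 / (1 + [H⁺]/K1 + K2/[H⁺]) = 1 / (1 + 10^-2.04 + 10^-1.55)
   = 1 / (1 + 0.0091201 + 0.028184) = 1/1.0373 = 0.9640
[HCO3⁻] = α₁ × DIC = 0.9640 × 1.39 = 1.34 mmol/kg

[HCO3⁻] = 1.34 mmol/kg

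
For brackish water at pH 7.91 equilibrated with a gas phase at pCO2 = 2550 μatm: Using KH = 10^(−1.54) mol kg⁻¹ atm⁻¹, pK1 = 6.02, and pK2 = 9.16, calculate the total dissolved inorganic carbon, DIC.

[CO2*] = KH · pCO2 = 10^(−1.54) × 2550×10^-6 = 7.354×10^-5 mol/kg
α₀ = 1/(1 + K1/[H⁺] + K1K2/[H⁺]²) = 1/(1 + 10^+1.89 + 10^+0.64) = 0.01205
DIC = [CO2*]/α₀ = 7.354×10^-5 / 0.01205 = 6.10 mmol/kg

DIC = 6.10 mmol/kg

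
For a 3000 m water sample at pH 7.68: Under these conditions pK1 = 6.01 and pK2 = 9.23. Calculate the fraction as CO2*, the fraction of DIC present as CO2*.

α₀ = 0.0204

α₀ = 1 / (1 + K1/[H⁺] + K1K2/[H⁺]²) = 1 / (1 + 10^+1.67 + 10^+0.12)
   = 1 / (1 + 46.774 + 1.3183) = 1/49.092 = 0.02037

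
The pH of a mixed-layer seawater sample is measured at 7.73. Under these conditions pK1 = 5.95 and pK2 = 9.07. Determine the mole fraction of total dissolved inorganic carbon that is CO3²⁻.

α₂ = 0.0430

α₂ = 1 / (1 + [H⁺]/K2 + [H⁺]²/(K1K2)) = 1 / (1 + 10^+1.34 + 10^-0.44)
   = 1 / (1 + 21.878 + 0.36308) = 1/23.241 = 0.04303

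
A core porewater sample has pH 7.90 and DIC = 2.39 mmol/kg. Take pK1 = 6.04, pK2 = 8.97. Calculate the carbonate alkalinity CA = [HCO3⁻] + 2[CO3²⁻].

CA = 2.55 mmol/kg

CA = [HCO3⁻] + 2[CO3²⁻] = (α₁ + 2α₂)·DIC
At pH 7.90: [H⁺]/K1 = 10^-1.86 = 0.013804, K2/[H⁺] = 10^-1.07 = 0.085114
α₁ = 1/(1 + 0.013804 + 0.085114) = 1/1.0989 = 0.9100; α₂ = α₁·K2/[H⁺] = 0.07745
α₁ + 2α₂ = 1.0649
CA = 1.0649 × 2.39 = 2.55 mmol/kg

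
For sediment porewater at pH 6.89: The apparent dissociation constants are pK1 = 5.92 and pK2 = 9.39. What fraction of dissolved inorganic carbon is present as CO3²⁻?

α₂ = 1 / (1 + [H⁺]/K2 + [H⁺]²/(K1K2)) = 1 / (1 + 10^+2.50 + 10^+1.53)
   = 1 / (1 + 316.23 + 33.884) = 1/351.11 = 0.002848

α₂ = 0.00285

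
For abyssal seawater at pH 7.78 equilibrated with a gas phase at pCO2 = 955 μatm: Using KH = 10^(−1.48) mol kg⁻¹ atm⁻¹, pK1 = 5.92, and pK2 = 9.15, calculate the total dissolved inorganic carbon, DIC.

[CO2*] = KH · pCO2 = 10^(−1.48) × 955×10^-6 = 3.162×10^-5 mol/kg
α₀ = 1/(1 + K1/[H⁺] + K1K2/[H⁺]²) = 1/(1 + 10^+1.86 + 10^+0.49) = 0.01307
DIC = [CO2*]/α₀ = 3.162×10^-5 / 0.01307 = 2.42 mmol/kg

DIC = 2.42 mmol/kg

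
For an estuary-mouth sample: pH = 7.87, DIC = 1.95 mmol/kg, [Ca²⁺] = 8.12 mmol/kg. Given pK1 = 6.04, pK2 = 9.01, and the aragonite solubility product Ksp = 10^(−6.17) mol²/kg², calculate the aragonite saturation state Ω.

α₂ = 1 / (1 + [H⁺]/K2 + [H⁺]²/(K1K2)) = 1 / (1 + 10^+1.14 + 10^-0.69)
   = 1 / (1 + 13.804 + 0.20417) = 1/15.008 = 0.06663
[CO3²⁻] = α₂ × DIC = 0.06663 × 1.95 = 0.1299 mmol/kg
Ksp = 10^(−6.17) = 6.761×10^-7
Ω = [Ca²⁺][CO3²⁻]/Ksp = (8.12×10^-3)(1.299×10^-4) / 6.761×10^-7 = 1.56

Ω = 1.56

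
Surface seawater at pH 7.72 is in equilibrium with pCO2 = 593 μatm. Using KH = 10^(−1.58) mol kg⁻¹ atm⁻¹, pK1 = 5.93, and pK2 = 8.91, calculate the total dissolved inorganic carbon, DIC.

[CO2*] = KH · pCO2 = 10^(−1.58) × 593×10^-6 = 1.560×10^-5 mol/kg
α₀ = 1/(1 + K1/[H⁺] + K1K2/[H⁺]²) = 1/(1 + 10^+1.79 + 10^+0.60) = 0.01501
DIC = [CO2*]/α₀ = 1.560×10^-5 / 0.01501 = 1.04 mmol/kg

DIC = 1.04 mmol/kg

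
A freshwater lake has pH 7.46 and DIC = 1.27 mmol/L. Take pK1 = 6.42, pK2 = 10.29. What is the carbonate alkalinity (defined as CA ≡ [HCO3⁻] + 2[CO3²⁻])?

CA = 1.17 mmol/L

CA = [HCO3⁻] + 2[CO3²⁻] = (α₁ + 2α₂)·DIC
At pH 7.46: [H⁺]/K1 = 10^-1.04 = 0.091201, K2/[H⁺] = 10^-2.83 = 0.0014791
α₁ = 1/(1 + 0.091201 + 0.0014791) = 1/1.0927 = 0.9152; α₂ = α₁·K2/[H⁺] = 0.001354
α₁ + 2α₂ = 0.9179
CA = 0.9179 × 1.27 = 1.17 mmol/L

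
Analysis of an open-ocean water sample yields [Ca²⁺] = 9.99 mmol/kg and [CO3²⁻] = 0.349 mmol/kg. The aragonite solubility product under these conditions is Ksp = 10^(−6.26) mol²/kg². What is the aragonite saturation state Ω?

Ksp = 10^(−6.26) = 5.495×10^-7
Ω = [Ca²⁺][CO3²⁻]/Ksp = (9.99×10^-3)(0.349×10^-3) / 5.495×10^-7 = 6.34

Ω = 6.34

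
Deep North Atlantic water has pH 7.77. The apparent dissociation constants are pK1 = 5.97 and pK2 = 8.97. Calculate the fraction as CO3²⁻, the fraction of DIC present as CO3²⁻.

α₂ = 0.0585

α₂ = 1 / (1 + [H⁺]/K2 + [H⁺]²/(K1K2)) = 1 / (1 + 10^+1.20 + 10^-0.60)
   = 1 / (1 + 15.849 + 0.25119) = 1/17.100 = 0.05848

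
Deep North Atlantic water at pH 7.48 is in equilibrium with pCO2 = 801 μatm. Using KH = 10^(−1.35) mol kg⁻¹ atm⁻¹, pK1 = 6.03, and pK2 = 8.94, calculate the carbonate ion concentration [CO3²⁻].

[CO3²⁻] = 0.0350 mmol/kg

[CO2*] = KH · pCO2 = 10^(−1.35) × 801×10^-6 = 3.578×10^-5 mol/kg
α₀ = 1/(1 + K1/[H⁺] + K1K2/[H⁺]²) = 1/(1 + 10^+1.45 + 10^-0.01) = 0.03316
DIC = [CO2*]/α₀ = 3.578×10^-5 / 0.03316 = 1.079 mmol/kg
[CO3²⁻] = α₂·DIC; α₂ = 0.03240, so [CO3²⁻] = 0.03240 × 1.079 = 0.0350 mmol/kg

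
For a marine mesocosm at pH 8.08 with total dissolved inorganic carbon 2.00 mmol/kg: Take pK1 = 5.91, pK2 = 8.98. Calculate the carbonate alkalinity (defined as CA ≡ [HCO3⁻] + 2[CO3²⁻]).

CA = [HCO3⁻] + 2[CO3²⁻] = (α₁ + 2α₂)·DIC
At pH 8.08: [H⁺]/K1 = 10^-2.17 = 0.0067608, K2/[H⁺] = 10^-0.90 = 0.12589
α₁ = 1/(1 + 0.0067608 + 0.12589) = 1/1.1327 = 0.8829; α₂ = α₁·K2/[H⁺] = 0.1111
α₁ + 2α₂ = 1.1052
CA = 1.1052 × 2.00 = 2.21 mmol/kg

CA = 2.21 mmol/kg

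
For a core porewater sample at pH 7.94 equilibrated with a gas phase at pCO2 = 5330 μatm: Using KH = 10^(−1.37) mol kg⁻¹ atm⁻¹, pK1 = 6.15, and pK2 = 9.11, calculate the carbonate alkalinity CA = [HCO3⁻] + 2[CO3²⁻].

[CO2*] = KH · pCO2 = 10^(−1.37) × 5330×10^-6 = 2.274×10^-4 mol/kg
α₀ = 1/(1 + K1/[H⁺] + K1K2/[H⁺]²) = 1/(1 + 10^+1.79 + 10^+0.62) = 0.01496
DIC = [CO2*]/α₀ = 2.274×10^-4 / 0.01496 = 15.19 mmol/kg
CA = (α₁ + 2α₂)·DIC = (0.9227 + 2×0.06238) × 15.19 = 15.9 mmol/kg

CA = 15.9 mmol/kg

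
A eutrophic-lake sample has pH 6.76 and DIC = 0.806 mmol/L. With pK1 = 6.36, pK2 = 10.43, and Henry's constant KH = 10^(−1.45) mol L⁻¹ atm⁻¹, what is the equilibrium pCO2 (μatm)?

α₀ = 1 / (1 + K1/[H⁺] + K1K2/[H⁺]²) = 1 / (1 + 10^+0.40 + 10^-3.27)
   = 1 / (1 + 2.5119 + 0.00053703) = 1/3.5124 = 0.2847
[CO2*] = α₀ × DIC = 0.2847 × 0.806 = 0.2295 mmol/L
pCO2 = [CO2*]/KH = 2.295×10^-4 / 3.548×10^-2 = 6470 μatm

pCO2 = 6470 μatm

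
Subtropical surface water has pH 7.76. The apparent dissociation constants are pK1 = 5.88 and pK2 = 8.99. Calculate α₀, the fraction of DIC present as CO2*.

α₀ = 0.0123

α₀ = 1 / (1 + K1/[H⁺] + K1K2/[H⁺]²) = 1 / (1 + 10^+1.88 + 10^+0.65)
   = 1 / (1 + 75.858 + 4.4668) = 1/81.325 = 0.01230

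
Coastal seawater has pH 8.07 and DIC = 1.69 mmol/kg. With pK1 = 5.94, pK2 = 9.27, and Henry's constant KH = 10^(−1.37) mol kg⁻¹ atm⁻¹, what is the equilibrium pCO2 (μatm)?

α₀ = 1 / (1 + K1/[H⁺] + K1K2/[H⁺]²) = 1 / (1 + 10^+2.13 + 10^+0.93)
   = 1 / (1 + 134.90 + 8.5114) = 1/144.41 = 0.006925
[CO2*] = α₀ × DIC = 0.006925 × 1.69 = 0.01170 mmol/kg = 11.70 μmol/kg
pCO2 = [CO2*]/KH = 1.170×10^-5 / 4.266×10^-2 = 274 μatm

pCO2 = 274 μatm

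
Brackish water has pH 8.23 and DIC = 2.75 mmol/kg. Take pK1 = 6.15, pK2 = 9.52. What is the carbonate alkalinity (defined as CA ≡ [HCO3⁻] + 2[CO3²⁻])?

CA = 2.86 mmol/kg

CA = [HCO3⁻] + 2[CO3²⁻] = (α₁ + 2α₂)·DIC
At pH 8.23: [H⁺]/K1 = 10^-2.08 = 0.0083176, K2/[H⁺] = 10^-1.29 = 0.051286
α₁ = 1/(1 + 0.0083176 + 0.051286) = 1/1.0596 = 0.9437; α₂ = α₁·K2/[H⁺] = 0.04840
α₁ + 2α₂ = 1.0406
CA = 1.0406 × 2.75 = 2.86 mmol/kg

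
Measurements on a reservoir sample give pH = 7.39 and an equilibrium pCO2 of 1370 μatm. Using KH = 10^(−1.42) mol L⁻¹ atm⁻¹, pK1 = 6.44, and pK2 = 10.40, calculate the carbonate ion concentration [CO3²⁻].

[CO3²⁻] = 0.454 μmol/L

[CO2*] = KH · pCO2 = 10^(−1.42) × 1370×10^-6 = 5.209×10^-5 mol/L
α₀ = 1/(1 + K1/[H⁺] + K1K2/[H⁺]²) = 1/(1 + 10^+0.95 + 10^-2.06) = 0.1008
DIC = [CO2*]/α₀ = 5.209×10^-5 / 0.1008 = 0.5168 mmol/L
[CO3²⁻] = α₂·DIC; α₂ = 0.0008779, so [CO3²⁻] = 0.0008779 × 0.5168 = 0.000454 mmol/L = 0.454 μmol/L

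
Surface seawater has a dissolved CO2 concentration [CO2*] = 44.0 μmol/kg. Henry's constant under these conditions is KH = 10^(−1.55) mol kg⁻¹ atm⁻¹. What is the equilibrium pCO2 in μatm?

pCO2 = 1560 μatm

KH = 10^(−1.55) = 2.818×10^-2 mol kg⁻¹ atm⁻¹
pCO2 = [CO2*]/KH = 44.0×10^-6 / 2.818×10^-2 = 1.56×10^-3 atm = 1560 μatm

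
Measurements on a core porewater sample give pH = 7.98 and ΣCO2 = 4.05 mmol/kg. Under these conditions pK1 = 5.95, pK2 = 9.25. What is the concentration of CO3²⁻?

α₂ = 1 / (1 + [H⁺]/K2 + [H⁺]²/(K1K2)) = 1 / (1 + 10^+1.27 + 10^-0.76)
   = 1 / (1 + 18.621 + 0.17378) = 1/19.795 = 0.05052
[CO3²⁻] = α₂ × DIC = 0.05052 × 4.05 = 0.205 mmol/kg

[CO3²⁻] = 0.205 mmol/kg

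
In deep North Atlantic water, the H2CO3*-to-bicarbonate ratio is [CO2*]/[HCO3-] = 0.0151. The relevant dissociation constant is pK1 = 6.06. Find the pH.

From K1 = [H⁺][HCO3-]/[CO2*]:  pH = pK1 − log₁₀([CO2*]/[HCO3-])
log₁₀(0.0151) = -1.821
pH = 6.06 − (-1.821) = 7.88

pH = 7.88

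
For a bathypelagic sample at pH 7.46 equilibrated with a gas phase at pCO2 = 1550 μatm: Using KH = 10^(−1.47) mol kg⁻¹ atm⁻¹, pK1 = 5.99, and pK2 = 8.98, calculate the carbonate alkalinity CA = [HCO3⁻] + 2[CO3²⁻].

CA = 1.64 mmol/kg

[CO2*] = KH · pCO2 = 10^(−1.47) × 1550×10^-6 = 5.252×10^-5 mol/kg
α₀ = 1/(1 + K1/[H⁺] + K1K2/[H⁺]²) = 1/(1 + 10^+1.47 + 10^-0.05) = 0.03184
DIC = [CO2*]/α₀ = 5.252×10^-5 / 0.03184 = 1.649 mmol/kg
CA = (α₁ + 2α₂)·DIC = (0.9398 + 2×0.02838) × 1.649 = 1.64 mmol/kg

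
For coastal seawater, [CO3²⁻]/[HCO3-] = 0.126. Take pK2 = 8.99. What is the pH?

pH = 8.09

From K2 = [H⁺][CO3²⁻]/[HCO3-]:  pH = pK2 + log₁₀([CO3²⁻]/[HCO3-])
log₁₀(0.126) = -0.900
pH = 8.99 + (-0.900) = 8.09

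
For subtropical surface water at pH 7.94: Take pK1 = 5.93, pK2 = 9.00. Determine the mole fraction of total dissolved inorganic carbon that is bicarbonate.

α₁ = 1 / (1 + [H⁺]/K1 + K2/[H⁺]) = 1 / (1 + 10^-2.01 + 10^-1.06)
   = 1 / (1 + 0.0097724 + 0.087096) = 1/1.0969 = 0.9117

α₁ = 0.912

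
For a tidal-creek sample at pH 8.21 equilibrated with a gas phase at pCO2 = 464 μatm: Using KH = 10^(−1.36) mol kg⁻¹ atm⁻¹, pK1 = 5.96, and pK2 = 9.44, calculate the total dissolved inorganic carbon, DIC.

[CO2*] = KH · pCO2 = 10^(−1.36) × 464×10^-6 = 2.025×10^-5 mol/kg
α₀ = 1/(1 + K1/[H⁺] + K1K2/[H⁺]²) = 1/(1 + 10^+2.25 + 10^+1.02) = 0.005283
DIC = [CO2*]/α₀ = 2.025×10^-5 / 0.005283 = 3.83 mmol/kg

DIC = 3.83 mmol/kg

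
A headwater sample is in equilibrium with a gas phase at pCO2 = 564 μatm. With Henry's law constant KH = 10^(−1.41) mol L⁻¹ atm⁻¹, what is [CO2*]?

KH = 10^(−1.41) = 3.890×10^-2 mol L⁻¹ atm⁻¹
[CO2*] = KH · pCO2 = 3.890×10^-2 × 564×10^-6 atm = 2.19×10^-5 mol/L

[CO2*] = 21.9 μmol/L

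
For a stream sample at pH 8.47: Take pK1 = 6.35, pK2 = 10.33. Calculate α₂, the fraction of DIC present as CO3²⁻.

α₂ = 0.0135

α₂ = 1 / (1 + [H⁺]/K2 + [H⁺]²/(K1K2)) = 1 / (1 + 10^+1.86 + 10^-0.26)
   = 1 / (1 + 72.444 + 0.54954) = 1/73.993 = 0.01351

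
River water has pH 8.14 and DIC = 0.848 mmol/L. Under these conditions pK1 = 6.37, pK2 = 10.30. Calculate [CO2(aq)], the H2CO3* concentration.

α₀ = 1 / (1 + K1/[H⁺] + K1K2/[H⁺]²) = 1 / (1 + 10^+1.77 + 10^-0.39)
   = 1 / (1 + 58.884 + 0.40738) = 1/60.292 = 0.01659
[CO2*] = α₀ × DIC = 0.01659 × 0.848 = 0.0141 mmol/L = 14.1 μmol/L

[CO2*] = 14.1 μmol/L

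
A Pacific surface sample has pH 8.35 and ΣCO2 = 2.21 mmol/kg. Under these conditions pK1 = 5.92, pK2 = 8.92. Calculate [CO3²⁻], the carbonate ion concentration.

[CO3²⁻] = 0.467 mmol/kg

α₂ = 1 / (1 + [H⁺]/K2 + [H⁺]²/(K1K2)) = 1 / (1 + 10^+0.57 + 10^-1.86)
   = 1 / (1 + 3.7154 + 0.013804) = 1/4.7292 = 0.2115
[CO3²⁻] = α₂ × DIC = 0.2115 × 2.21 = 0.467 mmol/kg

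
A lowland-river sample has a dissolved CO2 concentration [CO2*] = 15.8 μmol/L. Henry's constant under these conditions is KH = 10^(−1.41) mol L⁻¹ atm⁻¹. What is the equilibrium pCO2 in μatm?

KH = 10^(−1.41) = 3.890×10^-2 mol L⁻¹ atm⁻¹
pCO2 = [CO2*]/KH = 15.8×10^-6 / 3.890×10^-2 = 4.06×10^-4 atm = 406 μatm

pCO2 = 406 μatm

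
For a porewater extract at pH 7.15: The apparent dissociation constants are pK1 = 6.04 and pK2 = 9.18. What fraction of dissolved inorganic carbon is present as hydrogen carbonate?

α₁ = 0.920

α₁ = 1 / (1 + [H⁺]/K1 + K2/[H⁺]) = 1 / (1 + 10^-1.11 + 10^-2.03)
   = 1 / (1 + 0.077625 + 0.0093325) = 1/1.0870 = 0.9200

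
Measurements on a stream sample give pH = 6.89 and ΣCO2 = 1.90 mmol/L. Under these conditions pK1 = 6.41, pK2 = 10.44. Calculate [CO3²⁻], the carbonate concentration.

α₂ = 1 / (1 + [H⁺]/K2 + [H⁺]²/(K1K2)) = 1 / (1 + 10^+3.55 + 10^+3.07)
   = 1 / (1 + 3548.1 + 1174.9) = 1/4724.0 = 0.0002117
[CO3²⁻] = α₂ × DIC = 0.0002117 × 1.90 = 0.000402 mmol/L = 0.402 μmol/L

[CO3²⁻] = 0.402 μmol/L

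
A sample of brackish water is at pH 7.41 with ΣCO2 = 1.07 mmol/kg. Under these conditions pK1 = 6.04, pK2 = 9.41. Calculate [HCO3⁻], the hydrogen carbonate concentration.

[HCO3⁻] = 1.02 mmol/kg

α₁ = 1 / (1 + [H⁺]/K1 + K2/[H⁺]) = 1 / (1 + 10^-1.37 + 10^-2.00)
   = 1 / (1 + 0.042658 + 0.010000) = 1/1.0527 = 0.9500
[HCO3⁻] = α₁ × DIC = 0.9500 × 1.07 = 1.02 mmol/kg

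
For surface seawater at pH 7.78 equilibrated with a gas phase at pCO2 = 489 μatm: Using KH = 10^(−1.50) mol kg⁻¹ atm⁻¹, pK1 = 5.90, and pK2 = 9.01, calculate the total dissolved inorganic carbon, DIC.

[CO2*] = KH · pCO2 = 10^(−1.50) × 489×10^-6 = 1.546×10^-5 mol/kg
α₀ = 1/(1 + K1/[H⁺] + K1K2/[H⁺]²) = 1/(1 + 10^+1.88 + 10^+0.65) = 0.01230
DIC = [CO2*]/α₀ = 1.546×10^-5 / 0.01230 = 1.26 mmol/kg

DIC = 1.26 mmol/kg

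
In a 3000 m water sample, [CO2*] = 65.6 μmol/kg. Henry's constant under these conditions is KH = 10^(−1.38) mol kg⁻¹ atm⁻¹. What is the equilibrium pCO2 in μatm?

pCO2 = 1570 μatm

KH = 10^(−1.38) = 4.169×10^-2 mol kg⁻¹ atm⁻¹
pCO2 = [CO2*]/KH = 65.6×10^-6 / 4.169×10^-2 = 1.57×10^-3 atm = 1570 μatm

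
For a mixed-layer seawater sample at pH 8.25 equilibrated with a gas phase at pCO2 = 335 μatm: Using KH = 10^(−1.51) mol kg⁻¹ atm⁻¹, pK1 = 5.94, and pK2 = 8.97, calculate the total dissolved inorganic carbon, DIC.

DIC = 2.53 mmol/kg

[CO2*] = KH · pCO2 = 10^(−1.51) × 335×10^-6 = 1.035×10^-5 mol/kg
α₀ = 1/(1 + K1/[H⁺] + K1K2/[H⁺]²) = 1/(1 + 10^+2.31 + 10^+1.59) = 0.004097
DIC = [CO2*]/α₀ = 1.035×10^-5 / 0.004097 = 2.53 mmol/kg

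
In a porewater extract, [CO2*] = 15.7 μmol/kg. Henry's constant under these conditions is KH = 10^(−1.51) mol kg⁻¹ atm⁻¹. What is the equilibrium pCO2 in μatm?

KH = 10^(−1.51) = 3.090×10^-2 mol kg⁻¹ atm⁻¹
pCO2 = [CO2*]/KH = 15.7×10^-6 / 3.090×10^-2 = 5.08×10^-4 atm = 508 μatm

pCO2 = 508 μatm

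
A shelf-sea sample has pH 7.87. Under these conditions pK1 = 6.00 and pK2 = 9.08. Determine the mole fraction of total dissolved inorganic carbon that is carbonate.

α₂ = 0.0573

α₂ = 1 / (1 + [H⁺]/K2 + [H⁺]²/(K1K2)) = 1 / (1 + 10^+1.21 + 10^-0.66)
   = 1 / (1 + 16.218 + 0.21878) = 1/17.437 = 0.05735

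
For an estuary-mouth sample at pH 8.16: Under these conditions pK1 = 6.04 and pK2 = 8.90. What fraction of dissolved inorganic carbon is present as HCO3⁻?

α₁ = 1 / (1 + [H⁺]/K1 + K2/[H⁺]) = 1 / (1 + 10^-2.12 + 10^-0.74)
   = 1 / (1 + 0.0075858 + 0.18197) = 1/1.1896 = 0.8406

α₁ = 0.841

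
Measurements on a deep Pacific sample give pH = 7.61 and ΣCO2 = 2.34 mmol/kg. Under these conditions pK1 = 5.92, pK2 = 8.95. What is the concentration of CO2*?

[CO2*] = 0.0448 mmol/kg

α₀ = 1 / (1 + K1/[H⁺] + K1K2/[H⁺]²) = 1 / (1 + 10^+1.69 + 10^+0.35)
   = 1 / (1 + 48.978 + 2.2387) = 1/52.217 = 0.01915
[CO2*] = α₀ × DIC = 0.01915 × 2.34 = 0.0448 mmol/kg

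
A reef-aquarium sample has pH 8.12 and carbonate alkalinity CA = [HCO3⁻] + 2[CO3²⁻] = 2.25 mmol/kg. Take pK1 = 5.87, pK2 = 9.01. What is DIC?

CA = [HCO3⁻] + 2[CO3²⁻] = (α₁ + 2α₂)·DIC
At pH 8.12: [H⁺]/K1 = 10^-2.25 = 0.0056234, K2/[H⁺] = 10^-0.89 = 0.12882
α₁ = 1/(1 + 0.0056234 + 0.12882) = 1/1.1344 = 0.8815; α₂ = α₁·K2/[H⁺] = 0.1136
α₁ + 2α₂ = 1.1086
DIC = CA / (α₁ + 2α₂) = 2.25 / 1.1086 = 2.03 mmol/kg

DIC = 2.03 mmol/kg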